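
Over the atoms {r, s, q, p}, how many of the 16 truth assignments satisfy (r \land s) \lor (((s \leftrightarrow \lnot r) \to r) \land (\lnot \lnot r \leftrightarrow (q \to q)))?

8

Initial set: {((r \land s) \lor (((s \leftrightarrow \lnot r) \to r) \land (\lnot \lnot r \leftrightarrow (q \to q))))}.
((r \land s) \lor (((s \leftrightarrow \lnot r) \to r) \land (\lnot \lnot r \leftrightarrow (q \to q)))): β-rule — branch into (r \land s)  //  (((s \leftrightarrow \lnot r) \to r) \land (\lnot \lnot r \leftrightarrow (q \to q))).
  branch 1 (add (r \land s)):
    (r \land s): α-rule — add r, s.
    ○ open, literals {r=true, s=true}.
  branch 2 (add (((s \leftrightarrow \lnot r) \to r) \land (\lnot \lnot r \leftrightarrow (q \to q)))):
    (((s \leftrightarrow \lnot r) \to r) \land (\lnot \lnot r \leftrightarrow (q \to q))): α-rule — add ((s \leftrightarrow \lnot r) \to r), (\lnot \lnot r \leftrightarrow (q \to q)).
    ((s \leftrightarrow \lnot r) \to r): β-rule — branch into \lnot (s \leftrightarrow \lnot r)  //  r.
      branch 2.1 (add \lnot (s \leftrightarrow \lnot r)):
        (\lnot \lnot r \leftrightarrow (q \to q)): β-rule — branch into \lnot \lnot r, (q \to q)  //  \lnot \lnot \lnot r, \lnot (q \to q).
          branch 2.1.1 (add \lnot \lnot r, (q \to q)):
            \lnot \lnot r: drop double negation, giving r.
            \lnot (s \leftrightarrow \lnot r): β-rule — branch into s, \lnot \lnot r  //  \lnot s, \lnot r.
              branch 2.1.1.1 (add s, \lnot \lnot r):
                (q \to q): β-rule — branch into \lnot q  //  q.
                  branch 2.1.1.1.1 (add \lnot q):
                    ○ open, literals {q=false, r=true, s=true}.
                  branch 2.1.1.1.2 (add q):
                    ○ open, literals {q=true, r=true, s=true}.
              branch 2.1.1.2 (add \lnot s, \lnot r):
                × closes — contains both r and \lnot r.
          branch 2.1.2 (add \lnot \lnot \lnot r, \lnot (q \to q)):
            \lnot \lnot \lnot r: drop double negation, giving \lnot r.
            \lnot (q \to q): α-rule — add q, \lnot q.
            × closes — contains both q and \lnot q.
      branch 2.2 (add r):
        (\lnot \lnot r \leftrightarrow (q \to q)): β-rule — branch into \lnot \lnot r, (q \to q)  //  \lnot \lnot \lnot r, \lnot (q \to q).
          branch 2.2.1 (add \lnot \lnot r, (q \to q)):
            \lnot \lnot r: drop double negation, giving r.
            (q \to q): β-rule — branch into \lnot q  //  q.
              branch 2.2.1.1 (add \lnot q):
                ○ open, literals {q=false, r=true}.
              branch 2.2.1.2 (add q):
                ○ open, literals {q=true, r=true}.
          branch 2.2.2 (add \lnot \lnot \lnot r, \lnot (q \to q)):
            \lnot \lnot \lnot r: drop double negation, giving \lnot r.
            × closes — contains both r and \lnot r.
3 branches closed, 5 open.
Each open branch fixes some atoms; the unmentioned ones are free. Counting distinct full assignments: branch {r=true, s=true} (q, p) contributes 4 new; branch {q=false, r=true, s=true} (p) contributes 0 new; branch {q=true, r=true, s=true} (p) contributes 0 new; branch {q=false, r=true} (s, p) contributes 2 new; branch {q=true, r=true} (s, p) contributes 2 new. Total: 8.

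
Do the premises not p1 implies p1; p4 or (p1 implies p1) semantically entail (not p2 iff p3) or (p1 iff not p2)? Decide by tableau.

No

Initial set: {(not p1 implies p1); (p4 or (p1 implies p1)); not ((not p2 iff p3) or (p1 iff not p2))}.
not ((not p2 iff p3) or (p1 iff not p2)): α-rule — add not (not p2 iff p3), not (p1 iff not p2).
(not p1 implies p1): β-rule — branch into not not p1  //  p1.
  branch 1 (add not not p1):
    (p4 or (p1 implies p1)): β-rule — branch into p4  //  (p1 implies p1).
      branch 1.1 (add p4):
        not (not p2 iff p3): β-rule — branch into not p2, not p3  //  not not p2, p3.
          branch 1.1.1 (add not p2, not p3):
            not (p1 iff not p2): β-rule — branch into p1, not not p2  //  not p1, not p2.
              branch 1.1.1.1 (add p1, not not p2):
                × closes — contains both p2 and not p2.
              branch 1.1.1.2 (add not p1, not p2):
                × closes — contains both p1 and not p1.
          branch 1.1.2 (add not not p2, p3):
            not (p1 iff not p2): β-rule — branch into p1, not not p2  //  not p1, not p2.
              branch 1.1.2.1 (add p1, not not p2):
                ○ open, literals {p1=true, p2=true, p3=true, p4=true}.
              branch 1.1.2.2 (add not p1, not p2):
                × closes — contains both p1 and not p1.
      branch 1.2 (add (p1 implies p1)):
        not (not p2 iff p3): β-rule — branch into not p2, not p3  //  not not p2, p3.
          branch 1.2.1 (add not p2, not p3):
            not (p1 iff not p2): β-rule — branch into p1, not not p2  //  not p1, not p2.
              branch 1.2.1.1 (add p1, not not p2):
                × closes — contains both p2 and not p2.
              branch 1.2.1.2 (add not p1, not p2):
                × closes — contains both p1 and not p1.
          branch 1.2.2 (add not not p2, p3):
            not (p1 iff not p2): β-rule — branch into p1, not not p2  //  not p1, not p2.
              branch 1.2.2.1 (add p1, not not p2):
                (p1 implies p1): β-rule — branch into not p1  //  p1.
                  branch 1.2.2.1.1 (add not p1):
                    × closes — contains both p1 and not p1.
                  branch 1.2.2.1.2 (add p1):
                    ○ open, literals {p1=true, p2=true, p3=true}.
              branch 1.2.2.2 (add not p1, not p2):
                × closes — contains both p1 and not p1.
  branch 2 (add p1):
    (p4 or (p1 implies p1)): β-rule — branch into p4  //  (p1 implies p1).
      branch 2.1 (add p4):
        not (not p2 iff p3): β-rule — branch into not p2, not p3  //  not not p2, p3.
          branch 2.1.1 (add not p2, not p3):
            not (p1 iff not p2): β-rule — branch into p1, not not p2  //  not p1, not p2.
              branch 2.1.1.1 (add p1, not not p2):
                × closes — contains both p2 and not p2.
              branch 2.1.1.2 (add not p1, not p2):
                × closes — contains both p1 and not p1.
          branch 2.1.2 (add not not p2, p3):
            not (p1 iff not p2): β-rule — branch into p1, not not p2  //  not p1, not p2.
              branch 2.1.2.1 (add p1, not not p2):
                ○ open, literals {p1=true, p2=true, p3=true, p4=true}.
              branch 2.1.2.2 (add not p1, not p2):
                × closes — contains both p1 and not p1.
      branch 2.2 (add (p1 implies p1)):
        not (not p2 iff p3): β-rule — branch into not p2, not p3  //  not not p2, p3.
          branch 2.2.1 (add not p2, not p3):
            not (p1 iff not p2): β-rule — branch into p1, not not p2  //  not p1, not p2.
              branch 2.2.1.1 (add p1, not not p2):
                × closes — contains both p2 and not p2.
              branch 2.2.1.2 (add not p1, not p2):
                × closes — contains both p1 and not p1.
          branch 2.2.2 (add not not p2, p3):
            not (p1 iff not p2): β-rule — branch into p1, not not p2  //  not p1, not p2.
              branch 2.2.2.1 (add p1, not not p2):
                (p1 implies p1): β-rule — branch into not p1  //  p1.
                  branch 2.2.2.1.1 (add not p1):
                    × closes — contains both p1 and not p1.
                  branch 2.2.2.1.2 (add p1):
                    ○ open, literals {p1=true, p2=true, p3=true}.
              branch 2.2.2.2 (add not p1, not p2):
                × closes — contains both p1 and not p1.
14 branches closed, 4 open.
An open branch gives a countermodel: p1=true, p2=true, p3=true, p4=true (unmentioned atoms arbitrary); the premises hold there but the conclusion fails.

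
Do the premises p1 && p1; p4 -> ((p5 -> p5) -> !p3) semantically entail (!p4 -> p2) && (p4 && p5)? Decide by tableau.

No

Initial set: {T (p1 && p1); T (p4 -> ((p5 -> p5) -> !p3)); F ((!p4 -> p2) && (p4 && p5))}.
T (p1 && p1): α-rule — add T p1, T p1.
T (p4 -> ((p5 -> p5) -> !p3)): β-rule — branch into F p4  //  T ((p5 -> p5) -> !p3).
  branch 1 (add F p4):
    F ((!p4 -> p2) && (p4 && p5)): β-rule — branch into F (!p4 -> p2)  //  F (p4 && p5).
      branch 1.1 (add F (!p4 -> p2)):
        F (!p4 -> p2): α-rule — add T !p4, F p2.
        ○ open, literals {p1=1, p2=0, p4=0}.
      branch 1.2 (add F (p4 && p5)):
        F (p4 && p5): β-rule — branch into F p4  //  F p5.
          branch 1.2.1 (add F p4):
            ○ open, literals {p1=1, p4=0}.
          branch 1.2.2 (add F p5):
            ○ open, literals {p1=1, p4=0, p5=0}.
  branch 2 (add T ((p5 -> p5) -> !p3)):
    F ((!p4 -> p2) && (p4 && p5)): β-rule — branch into F (!p4 -> p2)  //  F (p4 && p5).
      branch 2.1 (add F (!p4 -> p2)):
        F (!p4 -> p2): α-rule — add T !p4, F p2.
        T ((p5 -> p5) -> !p3): β-rule — branch into F (p5 -> p5)  //  T !p3.
          branch 2.1.1 (add F (p5 -> p5)):
            F (p5 -> p5): α-rule — add T p5, F p5.
            × closes — contains both p5 and !p5.
          branch 2.1.2 (add T !p3):
            ○ open, literals {p1=1, p2=0, p3=0, p4=0}.
      branch 2.2 (add F (p4 && p5)):
        T ((p5 -> p5) -> !p3): β-rule — branch into F (p5 -> p5)  //  T !p3.
          branch 2.2.1 (add F (p5 -> p5)):
            F (p5 -> p5): α-rule — add T p5, F p5.
            × closes — contains both p5 and !p5.
          branch 2.2.2 (add T !p3):
            F (p4 && p5): β-rule — branch into F p4  //  F p5.
              branch 2.2.2.1 (add F p4):
                ○ open, literals {p1=1, p3=0, p4=0}.
              branch 2.2.2.2 (add F p5):
                ○ open, literals {p1=1, p3=0, p5=0}.
2 branches closed, 6 open.
An open branch gives a countermodel: p1=1, p2=0, p4=0 (unmentioned atoms arbitrary); the premises hold there but the conclusion fails.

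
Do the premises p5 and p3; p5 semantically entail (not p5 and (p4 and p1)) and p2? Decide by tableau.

Initial set: {T (p5 and p3); T p5; F ((not p5 and (p4 and p1)) and p2)}.
T (p5 and p3): α-rule — add T p5, T p3.
F ((not p5 and (p4 and p1)) and p2): β-rule — branch into F (not p5 and (p4 and p1))  //  F p2.
  branch 1 (add F (not p5 and (p4 and p1))):
    F (not p5 and (p4 and p1)): β-rule — branch into F not p5  //  F (p4 and p1).
      branch 1.1 (add F not p5):
        ○ open, literals {p3=T, p5=T}.
      branch 1.2 (add F (p4 and p1)):
        F (p4 and p1): β-rule — branch into F p4  //  F p1.
          branch 1.2.1 (add F p4):
            ○ open, literals {p3=T, p4=F, p5=T}.
          branch 1.2.2 (add F p1):
            ○ open, literals {p1=F, p3=T, p5=T}.
  branch 2 (add F p2):
    ○ open, literals {p2=F, p3=T, p5=T}.
0 branches closed, 4 open.
An open branch gives a countermodel: p3=T, p5=T (unmentioned atoms arbitrary); the premises hold there but the conclusion fails.

No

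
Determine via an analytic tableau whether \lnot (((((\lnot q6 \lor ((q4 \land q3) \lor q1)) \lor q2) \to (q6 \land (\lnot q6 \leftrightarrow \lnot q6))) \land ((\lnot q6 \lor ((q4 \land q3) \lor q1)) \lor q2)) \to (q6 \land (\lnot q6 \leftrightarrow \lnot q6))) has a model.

Initial set: {T \lnot (((((\lnot q6 \lor ((q4 \land q3) \lor q1)) \lor q2) \to (q6 \land (\lnot q6 \leftrightarrow \lnot q6))) \land ((\lnot q6 \lor ((q4 \land q3) \lor q1)) \lor q2)) \to (q6 \land (\lnot q6 \leftrightarrow \lnot q6)))}.
T \lnot (((((\lnot q6 \lor ((q4 \land q3) \lor q1)) \lor q2) \to (q6 \land (\lnot q6 \leftrightarrow \lnot q6))) \land ((\lnot q6 \lor ((q4 \land q3) \lor q1)) \lor q2)) \to (q6 \land (\lnot q6 \leftrightarrow \lnot q6))): α-rule — add T ((((\lnot q6 \lor ((q4 \land q3) \lor q1)) \lor q2) \to (q6 \land (\lnot q6 \leftrightarrow \lnot q6))) \land ((\lnot q6 \lor ((q4 \land q3) \lor q1)) \lor q2)), F (q6 \land (\lnot q6 \leftrightarrow \lnot q6)).
T ((((\lnot q6 \lor ((q4 \land q3) \lor q1)) \lor q2) \to (q6 \land (\lnot q6 \leftrightarrow \lnot q6))) \land ((\lnot q6 \lor ((q4 \land q3) \lor q1)) \lor q2)): α-rule — add T (((\lnot q6 \lor ((q4 \land q3) \lor q1)) \lor q2) \to (q6 \land (\lnot q6 \leftrightarrow \lnot q6))), T ((\lnot q6 \lor ((q4 \land q3) \lor q1)) \lor q2).
F (q6 \land (\lnot q6 \leftrightarrow \lnot q6)): β-rule — branch into F q6  //  F (\lnot q6 \leftrightarrow \lnot q6).
  branch 1 (add F q6):
    T (((\lnot q6 \lor ((q4 \land q3) \lor q1)) \lor q2) \to (q6 \land (\lnot q6 \leftrightarrow \lnot q6))): β-rule — branch into F ((\lnot q6 \lor ((q4 \land q3) \lor q1)) \lor q2)  //  T (q6 \land (\lnot q6 \leftrightarrow \lnot q6)).
      branch 1.1 (add F ((\lnot q6 \lor ((q4 \land q3) \lor q1)) \lor q2)):
        F ((\lnot q6 \lor ((q4 \land q3) \lor q1)) \lor q2): α-rule — add F (\lnot q6 \lor ((q4 \land q3) \lor q1)), F q2.
        F (\lnot q6 \lor ((q4 \land q3) \lor q1)): α-rule — add F \lnot q6, F ((q4 \land q3) \lor q1).
        × closes — contains both q6 and \lnot q6.
      branch 1.2 (add T (q6 \land (\lnot q6 \leftrightarrow \lnot q6))):
        T (q6 \land (\lnot q6 \leftrightarrow \lnot q6)): α-rule — add T q6, T (\lnot q6 \leftrightarrow \lnot q6).
        × closes — contains both q6 and \lnot q6.
  branch 2 (add F (\lnot q6 \leftrightarrow \lnot q6)):
    T (((\lnot q6 \lor ((q4 \land q3) \lor q1)) \lor q2) \to (q6 \land (\lnot q6 \leftrightarrow \lnot q6))): β-rule — branch into F ((\lnot q6 \lor ((q4 \land q3) \lor q1)) \lor q2)  //  T (q6 \land (\lnot q6 \leftrightarrow \lnot q6)).
      branch 2.1 (add F ((\lnot q6 \lor ((q4 \land q3) \lor q1)) \lor q2)):
        F ((\lnot q6 \lor ((q4 \land q3) \lor q1)) \lor q2): α-rule — add F (\lnot q6 \lor ((q4 \land q3) \lor q1)), F q2.
        F (\lnot q6 \lor ((q4 \land q3) \lor q1)): α-rule — add F \lnot q6, F ((q4 \land q3) \lor q1).
        F ((q4 \land q3) \lor q1): α-rule — add F (q4 \land q3), F q1.
        T ((\lnot q6 \lor ((q4 \land q3) \lor q1)) \lor q2): β-rule — branch into T (\lnot q6 \lor ((q4 \land q3) \lor q1))  //  T q2.
          branch 2.1.1 (add T (\lnot q6 \lor ((q4 \land q3) \lor q1))):
            F (\lnot q6 \leftrightarrow \lnot q6): β-rule — branch into T \lnot q6, F \lnot q6  //  F \lnot q6, T \lnot q6.
              branch 2.1.1.1 (add T \lnot q6, F \lnot q6):
                × closes — contains both q6 and \lnot q6.
              branch 2.1.1.2 (add F \lnot q6, T \lnot q6):
                × closes — contains both q6 and \lnot q6.
          branch 2.1.2 (add T q2):
            × closes — contains both q2 and \lnot q2.
      branch 2.2 (add T (q6 \land (\lnot q6 \leftrightarrow \lnot q6))):
        T (q6 \land (\lnot q6 \leftrightarrow \lnot q6)): α-rule — add T q6, T (\lnot q6 \leftrightarrow \lnot q6).
        T ((\lnot q6 \lor ((q4 \land q3) \lor q1)) \lor q2): β-rule — branch into T (\lnot q6 \lor ((q4 \land q3) \lor q1))  //  T q2.
          branch 2.2.1 (add T (\lnot q6 \lor ((q4 \land q3) \lor q1))):
            F (\lnot q6 \leftrightarrow \lnot q6): β-rule — branch into T \lnot q6, F \lnot q6  //  F \lnot q6, T \lnot q6.
              branch 2.2.1.1 (add T \lnot q6, F \lnot q6):
                × closes — contains both q6 and \lnot q6.
              branch 2.2.1.2 (add F \lnot q6, T \lnot q6):
                × closes — contains both q6 and \lnot q6.
          branch 2.2.2 (add T q2):
            F (\lnot q6 \leftrightarrow \lnot q6): β-rule — branch into T \lnot q6, F \lnot q6  //  F \lnot q6, T \lnot q6.
              branch 2.2.2.1 (add T \lnot q6, F \lnot q6):
                × closes — contains both q6 and \lnot q6.
              branch 2.2.2.2 (add F \lnot q6, T \lnot q6):
                × closes — contains both q6 and \lnot q6.
All 9 branches close.
Every branch closed; the formula is unsatisfiable.

Unsatisfiable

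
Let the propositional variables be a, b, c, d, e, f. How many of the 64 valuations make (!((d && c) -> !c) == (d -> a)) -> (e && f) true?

52

Initial set: {((!((d && c) -> !c) == (d -> a)) -> (e && f))}.
((!((d && c) -> !c) == (d -> a)) -> (e && f)): β-rule — branch into !(!((d && c) -> !c) == (d -> a))  //  (e && f).
  branch 1 (add !(!((d && c) -> !c) == (d -> a))):
    !(!((d && c) -> !c) == (d -> a)): β-rule — branch into !((d && c) -> !c), !(d -> a)  //  !!((d && c) -> !c), (d -> a).
      branch 1.1 (add !((d && c) -> !c), !(d -> a)):
        !((d && c) -> !c): α-rule — add (d && c), !!c.
        !(d -> a): α-rule — add d, !a.
        (d && c): α-rule — add d, c.
        ○ open, literals {a=0, c=1, d=1}.
      branch 1.2 (add !!((d && c) -> !c), (d -> a)):
        !!((d && c) -> !c): β-rule — branch into !(d && c)  //  !c.
          branch 1.2.1 (add !(d && c)):
            (d -> a): β-rule — branch into !d  //  a.
              branch 1.2.1.1 (add !d):
                !(d && c): β-rule — branch into !d  //  !c.
                  branch 1.2.1.1.1 (add !d):
                    ○ open, literals {d=0}.
                  branch 1.2.1.1.2 (add !c):
                    ○ open, literals {c=0, d=0}.
              branch 1.2.1.2 (add a):
                !(d && c): β-rule — branch into !d  //  !c.
                  branch 1.2.1.2.1 (add !d):
                    ○ open, literals {a=1, d=0}.
                  branch 1.2.1.2.2 (add !c):
                    ○ open, literals {a=1, c=0}.
          branch 1.2.2 (add !c):
            (d -> a): β-rule — branch into !d  //  a.
              branch 1.2.2.1 (add !d):
                ○ open, literals {c=0, d=0}.
              branch 1.2.2.2 (add a):
                ○ open, literals {a=1, c=0}.
  branch 2 (add (e && f)):
    (e && f): α-rule — add e, f.
    ○ open, literals {e=1, f=1}.
0 branches closed, 8 open.
Each open branch fixes some atoms; the unmentioned ones are free. Counting distinct full assignments: branch {a=0, c=1, d=1} (b, e, f) contributes 8 new; branch {d=0} (a, b, c, e, f) contributes 32 new; branch {c=0, d=0} (a, b, e, f) contributes 0 new; branch {a=1, d=0} (b, c, e, f) contributes 0 new; branch {a=1, c=0} (b, d, e, f) contributes 8 new; branch {c=0, d=0} (a, b, e, f) contributes 0 new; branch {a=1, c=0} (b, d, e, f) contributes 0 new; branch {e=1, f=1} (a, b, c, d) contributes 4 new. Total: 52.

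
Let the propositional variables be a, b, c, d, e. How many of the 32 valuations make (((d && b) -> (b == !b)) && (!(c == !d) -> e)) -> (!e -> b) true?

Initial set: {T ((((d && b) -> (b == !b)) && (!(c == !d) -> e)) -> (!e -> b))}.
T ((((d && b) -> (b == !b)) && (!(c == !d) -> e)) -> (!e -> b)): β-rule — branch into F (((d && b) -> (b == !b)) && (!(c == !d) -> e))  //  T (!e -> b).
  branch 1 (add F (((d && b) -> (b == !b)) && (!(c == !d) -> e))):
    F (((d && b) -> (b == !b)) && (!(c == !d) -> e)): β-rule — branch into F ((d && b) -> (b == !b))  //  F (!(c == !d) -> e).
      branch 1.1 (add F ((d && b) -> (b == !b))):
        F ((d && b) -> (b == !b)): α-rule — add T (d && b), F (b == !b).
        T (d && b): α-rule — add T d, T b.
        F (b == !b): β-rule — branch into T b, F !b  //  F b, T !b.
          branch 1.1.1 (add T b, F !b):
            ○ open, literals {b=T, d=T}.
          branch 1.1.2 (add F b, T !b):
            × closes — contains both b and !b.
      branch 1.2 (add F (!(c == !d) -> e)):
        F (!(c == !d) -> e): α-rule — add T !(c == !d), F e.
        T !(c == !d): β-rule — branch into T c, F !d  //  F c, T !d.
          branch 1.2.1 (add T c, F !d):
            ○ open, literals {c=T, d=T, e=F}.
          branch 1.2.2 (add F c, T !d):
            ○ open, literals {c=F, d=F, e=F}.
  branch 2 (add T (!e -> b)):
    T (!e -> b): β-rule — branch into F !e  //  T b.
      branch 2.1 (add F !e):
        ○ open, literals {e=T}.
      branch 2.2 (add T b):
        ○ open, literals {b=T}.
1 branch closed, 5 open.
Each open branch fixes some atoms; the unmentioned ones are free. Counting distinct full assignments: branch {b=T, d=T} (a, c, e) contributes 8 new; branch {c=T, d=T, e=F} (a, b) contributes 2 new; branch {c=F, d=F, e=F} (a, b) contributes 4 new; branch {e=T} (a, b, c, d) contributes 12 new; branch {b=T} (a, c, d, e) contributes 2 new. Total: 28.

28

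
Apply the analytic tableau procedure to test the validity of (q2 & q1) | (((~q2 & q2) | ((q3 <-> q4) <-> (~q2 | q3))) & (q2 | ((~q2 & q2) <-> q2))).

Not valid

Assume the negation and expand:
Initial set: {~((q2 & q1) | (((~q2 & q2) | ((q3 <-> q4) <-> (~q2 | q3))) & (q2 | ((~q2 & q2) <-> q2))))}.
~((q2 & q1) | (((~q2 & q2) | ((q3 <-> q4) <-> (~q2 | q3))) & (q2 | ((~q2 & q2) <-> q2)))): α-rule — add ~(q2 & q1), ~(((~q2 & q2) | ((q3 <-> q4) <-> (~q2 | q3))) & (q2 | ((~q2 & q2) <-> q2))).
~(q2 & q1): β-rule — branch into ~q2  //  ~q1.
  branch 1 (add ~q2):
    ~(((~q2 & q2) | ((q3 <-> q4) <-> (~q2 | q3))) & (q2 | ((~q2 & q2) <-> q2))): β-rule — branch into ~((~q2 & q2) | ((q3 <-> q4) <-> (~q2 | q3)))  //  ~(q2 | ((~q2 & q2) <-> q2)).
      branch 1.1 (add ~((~q2 & q2) | ((q3 <-> q4) <-> (~q2 | q3)))):
        ~((~q2 & q2) | ((q3 <-> q4) <-> (~q2 | q3))): α-rule — add ~(~q2 & q2), ~((q3 <-> q4) <-> (~q2 | q3)).
        ~(~q2 & q2): β-rule — branch into ~~q2  //  ~q2.
          branch 1.1.1 (add ~~q2):
            × closes — contains both q2 and ~q2.
          branch 1.1.2 (add ~q2):
            ~((q3 <-> q4) <-> (~q2 | q3)): β-rule — branch into (q3 <-> q4), ~(~q2 | q3)  //  ~(q3 <-> q4), (~q2 | q3).
              branch 1.1.2.1 (add (q3 <-> q4), ~(~q2 | q3)):
                ~(~q2 | q3): α-rule — add ~~q2, ~q3.
                × closes — contains both q2 and ~q2.
              branch 1.1.2.2 (add ~(q3 <-> q4), (~q2 | q3)):
                ~(q3 <-> q4): β-rule — branch into q3, ~q4  //  ~q3, q4.
                  branch 1.1.2.2.1 (add q3, ~q4):
                    (~q2 | q3): β-rule — branch into ~q2  //  q3.
                      branch 1.1.2.2.1.1 (add ~q2):
                        ○ open, literals {q2=false, q3=true, q4=false}.
                      branch 1.1.2.2.1.2 (add q3):
                        ○ open, literals {q2=false, q3=true, q4=false}.
                  branch 1.1.2.2.2 (add ~q3, q4):
                    (~q2 | q3): β-rule — branch into ~q2  //  q3.
                      branch 1.1.2.2.2.1 (add ~q2):
                        ○ open, literals {q2=false, q3=false, q4=true}.
                      branch 1.1.2.2.2.2 (add q3):
                        × closes — contains both q3 and ~q3.
      branch 1.2 (add ~(q2 | ((~q2 & q2) <-> q2))):
        ~(q2 | ((~q2 & q2) <-> q2)): α-rule — add ~q2, ~((~q2 & q2) <-> q2).
        ~((~q2 & q2) <-> q2): β-rule — branch into (~q2 & q2), ~q2  //  ~(~q2 & q2), q2.
          branch 1.2.1 (add (~q2 & q2), ~q2):
            (~q2 & q2): α-rule — add ~q2, q2.
            × closes — contains both q2 and ~q2.
          branch 1.2.2 (add ~(~q2 & q2), q2):
            × closes — contains both q2 and ~q2.
  branch 2 (add ~q1):
    ~(((~q2 & q2) | ((q3 <-> q4) <-> (~q2 | q3))) & (q2 | ((~q2 & q2) <-> q2))): β-rule — branch into ~((~q2 & q2) | ((q3 <-> q4) <-> (~q2 | q3)))  //  ~(q2 | ((~q2 & q2) <-> q2)).
      branch 2.1 (add ~((~q2 & q2) | ((q3 <-> q4) <-> (~q2 | q3)))):
        ~((~q2 & q2) | ((q3 <-> q4) <-> (~q2 | q3))): α-rule — add ~(~q2 & q2), ~((q3 <-> q4) <-> (~q2 | q3)).
        ~(~q2 & q2): β-rule — branch into ~~q2  //  ~q2.
          branch 2.1.1 (add ~~q2):
            ~((q3 <-> q4) <-> (~q2 | q3)): β-rule — branch into (q3 <-> q4), ~(~q2 | q3)  //  ~(q3 <-> q4), (~q2 | q3).
              branch 2.1.1.1 (add (q3 <-> q4), ~(~q2 | q3)):
                ~(~q2 | q3): α-rule — add ~~q2, ~q3.
                (q3 <-> q4): β-rule — branch into q3, q4  //  ~q3, ~q4.
                  branch 2.1.1.1.1 (add q3, q4):
                    × closes — contains both q3 and ~q3.
                  branch 2.1.1.1.2 (add ~q3, ~q4):
                    ○ open, literals {q1=false, q2=true, q3=false, q4=false}.
              branch 2.1.1.2 (add ~(q3 <-> q4), (~q2 | q3)):
                ~(q3 <-> q4): β-rule — branch into q3, ~q4  //  ~q3, q4.
                  branch 2.1.1.2.1 (add q3, ~q4):
                    (~q2 | q3): β-rule — branch into ~q2  //  q3.
                      branch 2.1.1.2.1.1 (add ~q2):
                        × closes — contains both q2 and ~q2.
                      branch 2.1.1.2.1.2 (add q3):
                        ○ open, literals {q1=false, q2=true, q3=true, q4=false}.
                  branch 2.1.1.2.2 (add ~q3, q4):
                    (~q2 | q3): β-rule — branch into ~q2  //  q3.
                      branch 2.1.1.2.2.1 (add ~q2):
                        × closes — contains both q2 and ~q2.
                      branch 2.1.1.2.2.2 (add q3):
                        × closes — contains both q3 and ~q3.
          branch 2.1.2 (add ~q2):
            ~((q3 <-> q4) <-> (~q2 | q3)): β-rule — branch into (q3 <-> q4), ~(~q2 | q3)  //  ~(q3 <-> q4), (~q2 | q3).
              branch 2.1.2.1 (add (q3 <-> q4), ~(~q2 | q3)):
                ~(~q2 | q3): α-rule — add ~~q2, ~q3.
                × closes — contains both q2 and ~q2.
              branch 2.1.2.2 (add ~(q3 <-> q4), (~q2 | q3)):
                ~(q3 <-> q4): β-rule — branch into q3, ~q4  //  ~q3, q4.
                  branch 2.1.2.2.1 (add q3, ~q4):
                    (~q2 | q3): β-rule — branch into ~q2  //  q3.
                      branch 2.1.2.2.1.1 (add ~q2):
                        ○ open, literals {q1=false, q2=false, q3=true, q4=false}.
                      branch 2.1.2.2.1.2 (add q3):
                        ○ open, literals {q1=false, q2=false, q3=true, q4=false}.
                  branch 2.1.2.2.2 (add ~q3, q4):
                    (~q2 | q3): β-rule — branch into ~q2  //  q3.
                      branch 2.1.2.2.2.1 (add ~q2):
                        ○ open, literals {q1=false, q2=false, q3=false, q4=true}.
                      branch 2.1.2.2.2.2 (add q3):
                        × closes — contains both q3 and ~q3.
      branch 2.2 (add ~(q2 | ((~q2 & q2) <-> q2))):
        ~(q2 | ((~q2 & q2) <-> q2)): α-rule — add ~q2, ~((~q2 & q2) <-> q2).
        ~((~q2 & q2) <-> q2): β-rule — branch into (~q2 & q2), ~q2  //  ~(~q2 & q2), q2.
          branch 2.2.1 (add (~q2 & q2), ~q2):
            (~q2 & q2): α-rule — add ~q2, q2.
            × closes — contains both q2 and ~q2.
          branch 2.2.2 (add ~(~q2 & q2), q2):
            × closes — contains both q2 and ~q2.
13 branches closed, 8 open.
An open branch gives a countermodel: q2=false, q3=true, q4=false (unmentioned atoms arbitrary); under it the original formula is false.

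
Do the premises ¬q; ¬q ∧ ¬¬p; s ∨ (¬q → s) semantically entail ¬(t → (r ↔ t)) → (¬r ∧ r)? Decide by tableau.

No

Initial set: {T ¬q; T (¬q ∧ ¬¬p); T (s ∨ (¬q → s)); F (¬(t → (r ↔ t)) → (¬r ∧ r))}.
T (¬q ∧ ¬¬p): α-rule — add T ¬q, T ¬¬p.
F (¬(t → (r ↔ t)) → (¬r ∧ r)): α-rule — add T ¬(t → (r ↔ t)), F (¬r ∧ r).
T ¬¬p: drop double negation, giving T p.
T ¬(t → (r ↔ t)): α-rule — add T t, F (r ↔ t).
T (s ∨ (¬q → s)): β-rule — branch into T s  //  T (¬q → s).
  branch 1 (add T s):
    F (¬r ∧ r): β-rule — branch into F ¬r  //  F r.
      branch 1.1 (add F ¬r):
        F (r ↔ t): β-rule — branch into T r, F t  //  F r, T t.
          branch 1.1.1 (add T r, F t):
            × closes — contains both t and ¬t.
          branch 1.1.2 (add F r, T t):
            × closes — contains both r and ¬r.
      branch 1.2 (add F r):
        F (r ↔ t): β-rule — branch into T r, F t  //  F r, T t.
          branch 1.2.1 (add T r, F t):
            × closes — contains both r and ¬r.
          branch 1.2.2 (add F r, T t):
            ○ open, literals {p=true, q=false, r=false, s=true, t=true}.
  branch 2 (add T (¬q → s)):
    F (¬r ∧ r): β-rule — branch into F ¬r  //  F r.
      branch 2.1 (add F ¬r):
        F (r ↔ t): β-rule — branch into T r, F t  //  F r, T t.
          branch 2.1.1 (add T r, F t):
            × closes — contains both t and ¬t.
          branch 2.1.2 (add F r, T t):
            × closes — contains both r and ¬r.
      branch 2.2 (add F r):
        F (r ↔ t): β-rule — branch into T r, F t  //  F r, T t.
          branch 2.2.1 (add T r, F t):
            × closes — contains both r and ¬r.
          branch 2.2.2 (add F r, T t):
            T (¬q → s): β-rule — branch into F ¬q  //  T s.
              branch 2.2.2.1 (add F ¬q):
                × closes — contains both q and ¬q.
              branch 2.2.2.2 (add T s):
                ○ open, literals {p=true, q=false, r=false, s=true, t=true}.
7 branches closed, 2 open.
An open branch gives a countermodel: p=true, q=false, r=false, s=true, t=true (unmentioned atoms arbitrary); the premises hold there but the conclusion fails.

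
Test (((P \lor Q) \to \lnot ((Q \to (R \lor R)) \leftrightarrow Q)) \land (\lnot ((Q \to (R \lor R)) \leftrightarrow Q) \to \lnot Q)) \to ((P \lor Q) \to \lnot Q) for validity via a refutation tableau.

Assume the negation and expand:
Initial set: {\lnot ((((P \lor Q) \to \lnot ((Q \to (R \lor R)) \leftrightarrow Q)) \land (\lnot ((Q \to (R \lor R)) \leftrightarrow Q) \to \lnot Q)) \to ((P \lor Q) \to \lnot Q))}.
\lnot ((((P \lor Q) \to \lnot ((Q \to (R \lor R)) \leftrightarrow Q)) \land (\lnot ((Q \to (R \lor R)) \leftrightarrow Q) \to \lnot Q)) \to ((P \lor Q) \to \lnot Q)): α-rule — add (((P \lor Q) \to \lnot ((Q \to (R \lor R)) \leftrightarrow Q)) \land (\lnot ((Q \to (R \lor R)) \leftrightarrow Q) \to \lnot Q)), \lnot ((P \lor Q) \to \lnot Q).
(((P \lor Q) \to \lnot ((Q \to (R \lor R)) \leftrightarrow Q)) \land (\lnot ((Q \to (R \lor R)) \leftrightarrow Q) \to \lnot Q)): α-rule — add ((P \lor Q) \to \lnot ((Q \to (R \lor R)) \leftrightarrow Q)), (\lnot ((Q \to (R \lor R)) \leftrightarrow Q) \to \lnot Q).
\lnot ((P \lor Q) \to \lnot Q): α-rule — add (P \lor Q), \lnot \lnot Q.
((P \lor Q) \to \lnot ((Q \to (R \lor R)) \leftrightarrow Q)): β-rule — branch into \lnot (P \lor Q)  //  \lnot ((Q \to (R \lor R)) \leftrightarrow Q).
  branch 1 (add \lnot (P \lor Q)):
    \lnot (P \lor Q): α-rule — add \lnot P, \lnot Q.
    × closes — contains both Q and \lnot Q.
  branch 2 (add \lnot ((Q \to (R \lor R)) \leftrightarrow Q)):
    (\lnot ((Q \to (R \lor R)) \leftrightarrow Q) \to \lnot Q): β-rule — branch into \lnot \lnot ((Q \to (R \lor R)) \leftrightarrow Q)  //  \lnot Q.
      branch 2.1 (add \lnot \lnot ((Q \to (R \lor R)) \leftrightarrow Q)):
        (P \lor Q): β-rule — branch into P  //  Q.
          branch 2.1.1 (add P):
            \lnot ((Q \to (R \lor R)) \leftrightarrow Q): β-rule — branch into (Q \to (R \lor R)), \lnot Q  //  \lnot (Q \to (R \lor R)), Q.
              branch 2.1.1.1 (add (Q \to (R \lor R)), \lnot Q):
                × closes — contains both Q and \lnot Q.
              branch 2.1.1.2 (add \lnot (Q \to (R \lor R)), Q):
                \lnot (Q \to (R \lor R)): α-rule — add Q, \lnot (R \lor R).
                \lnot (R \lor R): α-rule — add \lnot R, \lnot R.
                \lnot \lnot ((Q \to (R \lor R)) \leftrightarrow Q): β-rule — branch into (Q \to (R \lor R)), Q  //  \lnot (Q \to (R \lor R)), \lnot Q.
                  branch 2.1.1.2.1 (add (Q \to (R \lor R)), Q):
                    (Q \to (R \lor R)): β-rule — branch into \lnot Q  //  (R \lor R).
                      branch 2.1.1.2.1.1 (add \lnot Q):
                        × closes — contains both Q and \lnot Q.
                      branch 2.1.1.2.1.2 (add (R \lor R)):
                        (R \lor R): β-rule — branch into R  //  R.
                          branch 2.1.1.2.1.2.1 (add R):
                            × closes — contains both R and \lnot R.
                          branch 2.1.1.2.1.2.2 (add R):
                            × closes — contains both R and \lnot R.
                  branch 2.1.1.2.2 (add \lnot (Q \to (R \lor R)), \lnot Q):
                    × closes — contains both Q and \lnot Q.
          branch 2.1.2 (add Q):
            \lnot ((Q \to (R \lor R)) \leftrightarrow Q): β-rule — branch into (Q \to (R \lor R)), \lnot Q  //  \lnot (Q \to (R \lor R)), Q.
              branch 2.1.2.1 (add (Q \to (R \lor R)), \lnot Q):
                × closes — contains both Q and \lnot Q.
              branch 2.1.2.2 (add \lnot (Q \to (R \lor R)), Q):
                \lnot (Q \to (R \lor R)): α-rule — add Q, \lnot (R \lor R).
                \lnot (R \lor R): α-rule — add \lnot R, \lnot R.
                \lnot \lnot ((Q \to (R \lor R)) \leftrightarrow Q): β-rule — branch into (Q \to (R \lor R)), Q  //  \lnot (Q \to (R \lor R)), \lnot Q.
                  branch 2.1.2.2.1 (add (Q \to (R \lor R)), Q):
                    (Q \to (R \lor R)): β-rule — branch into \lnot Q  //  (R \lor R).
                      branch 2.1.2.2.1.1 (add \lnot Q):
                        × closes — contains both Q and \lnot Q.
                      branch 2.1.2.2.1.2 (add (R \lor R)):
                        (R \lor R): β-rule — branch into R  //  R.
                          branch 2.1.2.2.1.2.1 (add R):
                            × closes — contains both R and \lnot R.
                          branch 2.1.2.2.1.2.2 (add R):
                            × closes — contains both R and \lnot R.
                  branch 2.1.2.2.2 (add \lnot (Q \to (R \lor R)), \lnot Q):
                    × closes — contains both Q and \lnot Q.
      branch 2.2 (add \lnot Q):
        × closes — contains both Q and \lnot Q.
All 12 branches close.
Every branch closed, so the negation is unsatisfiable and the formula is valid.

Valid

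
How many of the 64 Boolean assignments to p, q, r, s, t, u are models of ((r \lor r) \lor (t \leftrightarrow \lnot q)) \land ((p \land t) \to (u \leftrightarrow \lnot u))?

Initial set: {(((r \lor r) \lor (t \leftrightarrow \lnot q)) \land ((p \land t) \to (u \leftrightarrow \lnot u)))}.
(((r \lor r) \lor (t \leftrightarrow \lnot q)) \land ((p \land t) \to (u \leftrightarrow \lnot u))): α-rule — add ((r \lor r) \lor (t \leftrightarrow \lnot q)), ((p \land t) \to (u \leftrightarrow \lnot u)).
((r \lor r) \lor (t \leftrightarrow \lnot q)): β-rule — branch into (r \lor r)  //  (t \leftrightarrow \lnot q).
  branch 1 (add (r \lor r)):
    ((p \land t) \to (u \leftrightarrow \lnot u)): β-rule — branch into \lnot (p \land t)  //  (u \leftrightarrow \lnot u).
      branch 1.1 (add \lnot (p \land t)):
        (r \lor r): β-rule — branch into r  //  r.
          branch 1.1.1 (add r):
            \lnot (p \land t): β-rule — branch into \lnot p  //  \lnot t.
              branch 1.1.1.1 (add \lnot p):
                ○ open, literals {p=0, r=1}.
              branch 1.1.1.2 (add \lnot t):
                ○ open, literals {r=1, t=0}.
          branch 1.1.2 (add r):
            \lnot (p \land t): β-rule — branch into \lnot p  //  \lnot t.
              branch 1.1.2.1 (add \lnot p):
                ○ open, literals {p=0, r=1}.
              branch 1.1.2.2 (add \lnot t):
                ○ open, literals {r=1, t=0}.
      branch 1.2 (add (u \leftrightarrow \lnot u)):
        (r \lor r): β-rule — branch into r  //  r.
          branch 1.2.1 (add r):
            (u \leftrightarrow \lnot u): β-rule — branch into u, \lnot u  //  \lnot u, \lnot \lnot u.
              branch 1.2.1.1 (add u, \lnot u):
                × closes — contains both u and \lnot u.
              branch 1.2.1.2 (add \lnot u, \lnot \lnot u):
                × closes — contains both u and \lnot u.
          branch 1.2.2 (add r):
            (u \leftrightarrow \lnot u): β-rule — branch into u, \lnot u  //  \lnot u, \lnot \lnot u.
              branch 1.2.2.1 (add u, \lnot u):
                × closes — contains both u and \lnot u.
              branch 1.2.2.2 (add \lnot u, \lnot \lnot u):
                × closes — contains both u and \lnot u.
  branch 2 (add (t \leftrightarrow \lnot q)):
    ((p \land t) \to (u \leftrightarrow \lnot u)): β-rule — branch into \lnot (p \land t)  //  (u \leftrightarrow \lnot u).
      branch 2.1 (add \lnot (p \land t)):
        (t \leftrightarrow \lnot q): β-rule — branch into t, \lnot q  //  \lnot t, \lnot \lnot q.
          branch 2.1.1 (add t, \lnot q):
            \lnot (p \land t): β-rule — branch into \lnot p  //  \lnot t.
              branch 2.1.1.1 (add \lnot p):
                ○ open, literals {p=0, q=0, t=1}.
              branch 2.1.1.2 (add \lnot t):
                × closes — contains both t and \lnot t.
          branch 2.1.2 (add \lnot t, \lnot \lnot q):
            \lnot (p \land t): β-rule — branch into \lnot p  //  \lnot t.
              branch 2.1.2.1 (add \lnot p):
                ○ open, literals {p=0, q=1, t=0}.
              branch 2.1.2.2 (add \lnot t):
                ○ open, literals {q=1, t=0}.
      branch 2.2 (add (u \leftrightarrow \lnot u)):
        (t \leftrightarrow \lnot q): β-rule — branch into t, \lnot q  //  \lnot t, \lnot \lnot q.
          branch 2.2.1 (add t, \lnot q):
            (u \leftrightarrow \lnot u): β-rule — branch into u, \lnot u  //  \lnot u, \lnot \lnot u.
              branch 2.2.1.1 (add u, \lnot u):
                × closes — contains both u and \lnot u.
              branch 2.2.1.2 (add \lnot u, \lnot \lnot u):
                × closes — contains both u and \lnot u.
          branch 2.2.2 (add \lnot t, \lnot \lnot q):
            (u \leftrightarrow \lnot u): β-rule — branch into u, \lnot u  //  \lnot u, \lnot \lnot u.
              branch 2.2.2.1 (add u, \lnot u):
                × closes — contains both u and \lnot u.
              branch 2.2.2.2 (add \lnot u, \lnot \lnot u):
                × closes — contains both u and \lnot u.
9 branches closed, 7 open.
Each open branch fixes some atoms; the unmentioned ones are free. Counting distinct full assignments: branch {p=0, r=1} (q, s, t, u) contributes 16 new; branch {r=1, t=0} (p, q, s, u) contributes 8 new; branch {p=0, r=1} (q, s, t, u) contributes 0 new; branch {r=1, t=0} (p, q, s, u) contributes 0 new; branch {p=0, q=0, t=1} (r, s, u) contributes 4 new; branch {p=0, q=1, t=0} (r, s, u) contributes 4 new; branch {q=1, t=0} (p, r, s, u) contributes 4 new. Total: 36.

36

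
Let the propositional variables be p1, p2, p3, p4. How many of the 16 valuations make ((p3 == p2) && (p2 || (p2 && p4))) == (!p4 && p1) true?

Initial set: {(((p3 == p2) && (p2 || (p2 && p4))) == (!p4 && p1))}.
(((p3 == p2) && (p2 || (p2 && p4))) == (!p4 && p1)): β-rule — branch into ((p3 == p2) && (p2 || (p2 && p4))), (!p4 && p1)  //  !((p3 == p2) && (p2 || (p2 && p4))), !(!p4 && p1).
  branch 1 (add ((p3 == p2) && (p2 || (p2 && p4))), (!p4 && p1)):
    ((p3 == p2) && (p2 || (p2 && p4))): α-rule — add (p3 == p2), (p2 || (p2 && p4)).
    (!p4 && p1): α-rule — add !p4, p1.
    (p3 == p2): β-rule — branch into p3, p2  //  !p3, !p2.
      branch 1.1 (add p3, p2):
        (p2 || (p2 && p4)): β-rule — branch into p2  //  (p2 && p4).
          branch 1.1.1 (add p2):
            ○ open, literals {p1=1, p2=1, p3=1, p4=0}.
          branch 1.1.2 (add (p2 && p4)):
            (p2 && p4): α-rule — add p2, p4.
            × closes — contains both p4 and !p4.
      branch 1.2 (add !p3, !p2):
        (p2 || (p2 && p4)): β-rule — branch into p2  //  (p2 && p4).
          branch 1.2.1 (add p2):
            × closes — contains both p2 and !p2.
          branch 1.2.2 (add (p2 && p4)):
            (p2 && p4): α-rule — add p2, p4.
            × closes — contains both p2 and !p2.
  branch 2 (add !((p3 == p2) && (p2 || (p2 && p4))), !(!p4 && p1)):
    !((p3 == p2) && (p2 || (p2 && p4))): β-rule — branch into !(p3 == p2)  //  !(p2 || (p2 && p4)).
      branch 2.1 (add !(p3 == p2)):
        !(!p4 && p1): β-rule — branch into !!p4  //  !p1.
          branch 2.1.1 (add !!p4):
            !(p3 == p2): β-rule — branch into p3, !p2  //  !p3, p2.
              branch 2.1.1.1 (add p3, !p2):
                ○ open, literals {p2=0, p3=1, p4=1}.
              branch 2.1.1.2 (add !p3, p2):
                ○ open, literals {p2=1, p3=0, p4=1}.
          branch 2.1.2 (add !p1):
            !(p3 == p2): β-rule — branch into p3, !p2  //  !p3, p2.
              branch 2.1.2.1 (add p3, !p2):
                ○ open, literals {p1=0, p2=0, p3=1}.
              branch 2.1.2.2 (add !p3, p2):
                ○ open, literals {p1=0, p2=1, p3=0}.
      branch 2.2 (add !(p2 || (p2 && p4))):
        !(p2 || (p2 && p4)): α-rule — add !p2, !(p2 && p4).
        !(!p4 && p1): β-rule — branch into !!p4  //  !p1.
          branch 2.2.1 (add !!p4):
            !(p2 && p4): β-rule — branch into !p2  //  !p4.
              branch 2.2.1.1 (add !p2):
                ○ open, literals {p2=0, p4=1}.
              branch 2.2.1.2 (add !p4):
                × closes — contains both p4 and !p4.
          branch 2.2.2 (add !p1):
            !(p2 && p4): β-rule — branch into !p2  //  !p4.
              branch 2.2.2.1 (add !p2):
                ○ open, literals {p1=0, p2=0}.
              branch 2.2.2.2 (add !p4):
                ○ open, literals {p1=0, p2=0, p4=0}.
4 branches closed, 8 open.
Each open branch fixes some atoms; the unmentioned ones are free. Counting distinct full assignments: branch {p1=1, p2=1, p3=1, p4=0} (none free) contributes 1 new; branch {p2=0, p3=1, p4=1} (p1) contributes 2 new; branch {p2=1, p3=0, p4=1} (p1) contributes 2 new; branch {p1=0, p2=0, p3=1} (p4) contributes 1 new; branch {p1=0, p2=1, p3=0} (p4) contributes 1 new; branch {p2=0, p4=1} (p1, p3) contributes 2 new; branch {p1=0, p2=0} (p3, p4) contributes 1 new; branch {p1=0, p2=0, p4=0} (p3) contributes 0 new. Total: 10.

10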